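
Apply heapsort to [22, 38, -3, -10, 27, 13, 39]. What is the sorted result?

Build heap: [39, 38, 22, -10, 27, 13, -3]
Extract 39: [38, 27, 22, -10, -3, 13, 39]
Extract 38: [27, 13, 22, -10, -3, 38, 39]
Extract 27: [22, 13, -3, -10, 27, 38, 39]
Extract 22: [13, -10, -3, 22, 27, 38, 39]
Extract 13: [-3, -10, 13, 22, 27, 38, 39]
Extract -3: [-10, -3, 13, 22, 27, 38, 39]


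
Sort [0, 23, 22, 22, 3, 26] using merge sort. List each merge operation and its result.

Divide and conquer:
  Merge [23] + [22] -> [22, 23]
  Merge [0] + [22, 23] -> [0, 22, 23]
  Merge [3] + [26] -> [3, 26]
  Merge [22] + [3, 26] -> [3, 22, 26]
  Merge [0, 22, 23] + [3, 22, 26] -> [0, 3, 22, 22, 23, 26]


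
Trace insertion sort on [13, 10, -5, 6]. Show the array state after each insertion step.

First element 13 is already 'sorted'
Insert 10: shifted 1 elements -> [10, 13, -5, 6]
Insert -5: shifted 2 elements -> [-5, 10, 13, 6]
Insert 6: shifted 2 elements -> [-5, 6, 10, 13]


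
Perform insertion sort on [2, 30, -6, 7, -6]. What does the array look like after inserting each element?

First element 2 is already 'sorted'
Insert 30: shifted 0 elements -> [2, 30, -6, 7, -6]
Insert -6: shifted 2 elements -> [-6, 2, 30, 7, -6]
Insert 7: shifted 1 elements -> [-6, 2, 7, 30, -6]
Insert -6: shifted 3 elements -> [-6, -6, 2, 7, 30]


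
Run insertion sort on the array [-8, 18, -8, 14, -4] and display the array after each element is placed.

First element -8 is already 'sorted'
Insert 18: shifted 0 elements -> [-8, 18, -8, 14, -4]
Insert -8: shifted 1 elements -> [-8, -8, 18, 14, -4]
Insert 14: shifted 1 elements -> [-8, -8, 14, 18, -4]
Insert -4: shifted 2 elements -> [-8, -8, -4, 14, 18]


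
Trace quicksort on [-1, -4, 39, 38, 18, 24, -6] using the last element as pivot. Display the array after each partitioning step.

Partition 1: pivot=-6 at index 0 -> [-6, -4, 39, 38, 18, 24, -1]
Partition 2: pivot=-1 at index 2 -> [-6, -4, -1, 38, 18, 24, 39]
Partition 3: pivot=39 at index 6 -> [-6, -4, -1, 38, 18, 24, 39]
Partition 4: pivot=24 at index 4 -> [-6, -4, -1, 18, 24, 38, 39]


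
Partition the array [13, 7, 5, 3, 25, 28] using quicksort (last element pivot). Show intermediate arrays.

Partition 1: pivot=28 at index 5 -> [13, 7, 5, 3, 25, 28]
Partition 2: pivot=25 at index 4 -> [13, 7, 5, 3, 25, 28]
Partition 3: pivot=3 at index 0 -> [3, 7, 5, 13, 25, 28]
Partition 4: pivot=13 at index 3 -> [3, 7, 5, 13, 25, 28]
Partition 5: pivot=5 at index 1 -> [3, 5, 7, 13, 25, 28]


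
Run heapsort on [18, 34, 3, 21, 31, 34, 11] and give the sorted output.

Build heap: [34, 31, 34, 21, 18, 3, 11]
Extract 34: [34, 31, 11, 21, 18, 3, 34]
Extract 34: [31, 21, 11, 3, 18, 34, 34]
Extract 31: [21, 18, 11, 3, 31, 34, 34]
Extract 21: [18, 3, 11, 21, 31, 34, 34]
Extract 18: [11, 3, 18, 21, 31, 34, 34]
Extract 11: [3, 11, 18, 21, 31, 34, 34]


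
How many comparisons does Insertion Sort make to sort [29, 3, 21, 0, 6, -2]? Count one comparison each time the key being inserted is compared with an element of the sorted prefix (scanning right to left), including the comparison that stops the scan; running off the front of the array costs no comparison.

Insert 3: 29 > 3 (shift), reached front = 1 comparison(s) -> [3, 29, 21, 0, 6, -2]
Insert 21: 29 > 21 (shift), 3 <= 21 (stop) = 2 comparison(s) -> [3, 21, 29, 0, 6, -2]
Insert 0: 29 > 0 (shift), 21 > 0 (shift), 3 > 0 (shift), reached front = 3 comparison(s) -> [0, 3, 21, 29, 6, -2]
Insert 6: 29 > 6 (shift), 21 > 6 (shift), 3 <= 6 (stop) = 3 comparison(s) -> [0, 3, 6, 21, 29, -2]
Insert -2: 29 > -2 (shift), 21 > -2 (shift), 6 > -2 (shift), 3 > -2 (shift), 0 > -2 (shift), reached front = 5 comparison(s) -> [-2, 0, 3, 6, 21, 29]
Total comparisons: 1 + 2 + 3 + 3 + 5 = 14


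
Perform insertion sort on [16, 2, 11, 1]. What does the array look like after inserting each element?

First element 16 is already 'sorted'
Insert 2: shifted 1 elements -> [2, 16, 11, 1]
Insert 11: shifted 1 elements -> [2, 11, 16, 1]
Insert 1: shifted 3 elements -> [1, 2, 11, 16]


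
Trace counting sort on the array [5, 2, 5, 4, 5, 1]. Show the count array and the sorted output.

Count array: [0, 1, 1, 0, 1, 3]
(count[i] = number of elements equal to i)
Cumulative count: [0, 1, 2, 2, 3, 6]
Sorted: [1, 2, 4, 5, 5, 5]


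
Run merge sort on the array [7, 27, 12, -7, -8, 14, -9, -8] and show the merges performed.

Divide and conquer:
  Merge [7] + [27] -> [7, 27]
  Merge [12] + [-7] -> [-7, 12]
  Merge [7, 27] + [-7, 12] -> [-7, 7, 12, 27]
  Merge [-8] + [14] -> [-8, 14]
  Merge [-9] + [-8] -> [-9, -8]
  Merge [-8, 14] + [-9, -8] -> [-9, -8, -8, 14]
  Merge [-7, 7, 12, 27] + [-9, -8, -8, 14] -> [-9, -8, -8, -7, 7, 12, 14, 27]


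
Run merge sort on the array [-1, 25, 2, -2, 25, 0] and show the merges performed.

Divide and conquer:
  Merge [25] + [2] -> [2, 25]
  Merge [-1] + [2, 25] -> [-1, 2, 25]
  Merge [25] + [0] -> [0, 25]
  Merge [-2] + [0, 25] -> [-2, 0, 25]
  Merge [-1, 2, 25] + [-2, 0, 25] -> [-2, -1, 0, 2, 25, 25]


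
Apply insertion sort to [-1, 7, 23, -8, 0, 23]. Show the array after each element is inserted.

First element -1 is already 'sorted'
Insert 7: shifted 0 elements -> [-1, 7, 23, -8, 0, 23]
Insert 23: shifted 0 elements -> [-1, 7, 23, -8, 0, 23]
Insert -8: shifted 3 elements -> [-8, -1, 7, 23, 0, 23]
Insert 0: shifted 2 elements -> [-8, -1, 0, 7, 23, 23]
Insert 23: shifted 0 elements -> [-8, -1, 0, 7, 23, 23]


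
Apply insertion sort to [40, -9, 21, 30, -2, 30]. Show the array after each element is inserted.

First element 40 is already 'sorted'
Insert -9: shifted 1 elements -> [-9, 40, 21, 30, -2, 30]
Insert 21: shifted 1 elements -> [-9, 21, 40, 30, -2, 30]
Insert 30: shifted 1 elements -> [-9, 21, 30, 40, -2, 30]
Insert -2: shifted 3 elements -> [-9, -2, 21, 30, 40, 30]
Insert 30: shifted 1 elements -> [-9, -2, 21, 30, 30, 40]


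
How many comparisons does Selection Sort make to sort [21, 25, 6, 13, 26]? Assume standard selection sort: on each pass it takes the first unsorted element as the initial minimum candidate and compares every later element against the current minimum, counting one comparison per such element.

Pass 1: scan indices 1..4 for the minimum = 4 comparison(s); min is 6, place at index 0 -> [6, 25, 21, 13, 26]
Pass 2: scan indices 2..4 for the minimum = 3 comparison(s); min is 13, place at index 1 -> [6, 13, 21, 25, 26]
Pass 3: scan indices 3..4 for the minimum = 2 comparison(s); min is 21, place at index 2 -> [6, 13, 21, 25, 26]
Pass 4: scan indices 4..4 for the minimum = 1 comparison(s); min is 25, place at index 3 -> [6, 13, 21, 25, 26]
Selection sort always scans the whole unsorted suffix, so the count is (n-1) + (n-2) + ... + 1 = n(n-1)/2 = 5*4/2 = 10 regardless of the input order.
Total comparisons: 4 + 3 + 2 + 1 = 10


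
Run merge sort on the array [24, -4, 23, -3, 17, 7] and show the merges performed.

Divide and conquer:
  Merge [-4] + [23] -> [-4, 23]
  Merge [24] + [-4, 23] -> [-4, 23, 24]
  Merge [17] + [7] -> [7, 17]
  Merge [-3] + [7, 17] -> [-3, 7, 17]
  Merge [-4, 23, 24] + [-3, 7, 17] -> [-4, -3, 7, 17, 23, 24]


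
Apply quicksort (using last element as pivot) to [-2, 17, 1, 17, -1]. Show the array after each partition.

Partition 1: pivot=-1 at index 1 -> [-2, -1, 1, 17, 17]
Partition 2: pivot=17 at index 4 -> [-2, -1, 1, 17, 17]
Partition 3: pivot=17 at index 3 -> [-2, -1, 1, 17, 17]


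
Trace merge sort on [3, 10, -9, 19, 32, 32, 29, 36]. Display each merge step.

Divide and conquer:
  Merge [3] + [10] -> [3, 10]
  Merge [-9] + [19] -> [-9, 19]
  Merge [3, 10] + [-9, 19] -> [-9, 3, 10, 19]
  Merge [32] + [32] -> [32, 32]
  Merge [29] + [36] -> [29, 36]
  Merge [32, 32] + [29, 36] -> [29, 32, 32, 36]
  Merge [-9, 3, 10, 19] + [29, 32, 32, 36] -> [-9, 3, 10, 19, 29, 32, 32, 36]


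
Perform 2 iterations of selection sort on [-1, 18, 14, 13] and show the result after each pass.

Pass 1: Select minimum -1 at index 0, swap -> [-1, 18, 14, 13]
Pass 2: Select minimum 13 at index 3, swap -> [-1, 13, 14, 18]


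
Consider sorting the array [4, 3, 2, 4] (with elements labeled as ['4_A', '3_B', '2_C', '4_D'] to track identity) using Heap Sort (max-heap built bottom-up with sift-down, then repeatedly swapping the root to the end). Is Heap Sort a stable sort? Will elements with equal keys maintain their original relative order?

Trace Heap Sort on the labeled array (the key is the number; the letter only tracks identity):
  Build max-heap: [4_A, 4_D, 2_C, 3_B]
  Swap root 4_A to index 3, re-heapify first 3 -> [4_D, 3_B, 2_C, 4_A]
  Swap root 4_D to index 2, re-heapify first 2 -> [3_B, 2_C, 4_D, 4_A]
  Swap root 3_B to index 1, re-heapify first 1 -> [2_C, 3_B, 4_D, 4_A]
Final order: [2_C, 3_B, 4_D, 4_A]
Equal keys:
  value 4: originally 4_A, 4_D; after sorting 4_D, 4_A -> order changed
Equal keys were reordered, so Heap Sort is not stable: heap construction and root-to-end swaps move elements without regard to the original order of equal keys. (One such input is enough; an unstable sort may happen to preserve order on other inputs, but it gives no guarantee.)
Answer: Not stable


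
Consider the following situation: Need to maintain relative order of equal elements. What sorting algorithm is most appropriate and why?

Best choice: Merge sort or Insertion sort
Reason: Both are stable; quicksort and heapsort are not stable


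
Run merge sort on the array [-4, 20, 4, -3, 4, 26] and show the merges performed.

Divide and conquer:
  Merge [20] + [4] -> [4, 20]
  Merge [-4] + [4, 20] -> [-4, 4, 20]
  Merge [4] + [26] -> [4, 26]
  Merge [-3] + [4, 26] -> [-3, 4, 26]
  Merge [-4, 4, 20] + [-3, 4, 26] -> [-4, -3, 4, 4, 20, 26]


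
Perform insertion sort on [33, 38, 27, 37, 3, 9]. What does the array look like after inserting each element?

First element 33 is already 'sorted'
Insert 38: shifted 0 elements -> [33, 38, 27, 37, 3, 9]
Insert 27: shifted 2 elements -> [27, 33, 38, 37, 3, 9]
Insert 37: shifted 1 elements -> [27, 33, 37, 38, 3, 9]
Insert 3: shifted 4 elements -> [3, 27, 33, 37, 38, 9]
Insert 9: shifted 4 elements -> [3, 9, 27, 33, 37, 38]


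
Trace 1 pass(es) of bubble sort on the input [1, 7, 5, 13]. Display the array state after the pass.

After pass 1: [1, 5, 7, 13] (1 swaps)
Total swaps: 1


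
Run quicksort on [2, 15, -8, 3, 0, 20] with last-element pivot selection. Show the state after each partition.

Partition 1: pivot=20 at index 5 -> [2, 15, -8, 3, 0, 20]
Partition 2: pivot=0 at index 1 -> [-8, 0, 2, 3, 15, 20]
Partition 3: pivot=15 at index 4 -> [-8, 0, 2, 3, 15, 20]
Partition 4: pivot=3 at index 3 -> [-8, 0, 2, 3, 15, 20]


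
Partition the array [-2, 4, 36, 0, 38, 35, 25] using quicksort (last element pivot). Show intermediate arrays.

Partition 1: pivot=25 at index 3 -> [-2, 4, 0, 25, 38, 35, 36]
Partition 2: pivot=0 at index 1 -> [-2, 0, 4, 25, 38, 35, 36]
Partition 3: pivot=36 at index 5 -> [-2, 0, 4, 25, 35, 36, 38]


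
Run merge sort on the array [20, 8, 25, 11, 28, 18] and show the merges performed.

Divide and conquer:
  Merge [8] + [25] -> [8, 25]
  Merge [20] + [8, 25] -> [8, 20, 25]
  Merge [28] + [18] -> [18, 28]
  Merge [11] + [18, 28] -> [11, 18, 28]
  Merge [8, 20, 25] + [11, 18, 28] -> [8, 11, 18, 20, 25, 28]


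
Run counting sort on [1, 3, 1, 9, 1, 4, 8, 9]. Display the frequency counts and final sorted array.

Count array: [0, 3, 0, 1, 1, 0, 0, 0, 1, 2]
(count[i] = number of elements equal to i)
Cumulative count: [0, 3, 3, 4, 5, 5, 5, 5, 6, 8]
Sorted: [1, 1, 1, 3, 4, 8, 9, 9]


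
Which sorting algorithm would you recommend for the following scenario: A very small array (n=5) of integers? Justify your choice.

Best choice: Insertion sort
Reason: For tiny inputs the O(n^2) overhead is negligible and insertion sort has minimal constant factors


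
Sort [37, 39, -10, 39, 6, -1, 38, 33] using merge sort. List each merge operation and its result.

Divide and conquer:
  Merge [37] + [39] -> [37, 39]
  Merge [-10] + [39] -> [-10, 39]
  Merge [37, 39] + [-10, 39] -> [-10, 37, 39, 39]
  Merge [6] + [-1] -> [-1, 6]
  Merge [38] + [33] -> [33, 38]
  Merge [-1, 6] + [33, 38] -> [-1, 6, 33, 38]
  Merge [-10, 37, 39, 39] + [-1, 6, 33, 38] -> [-10, -1, 6, 33, 37, 38, 39, 39]


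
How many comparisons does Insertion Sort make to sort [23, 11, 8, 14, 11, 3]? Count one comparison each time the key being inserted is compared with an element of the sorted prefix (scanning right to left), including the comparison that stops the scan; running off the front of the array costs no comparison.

Insert 11: 23 > 11 (shift), reached front = 1 comparison(s) -> [11, 23, 8, 14, 11, 3]
Insert 8: 23 > 8 (shift), 11 > 8 (shift), reached front = 2 comparison(s) -> [8, 11, 23, 14, 11, 3]
Insert 14: 23 > 14 (shift), 11 <= 14 (stop) = 2 comparison(s) -> [8, 11, 14, 23, 11, 3]
Insert 11: 23 > 11 (shift), 14 > 11 (shift), 11 <= 11 (stop) = 3 comparison(s) -> [8, 11, 11, 14, 23, 3]
Insert 3: 23 > 3 (shift), 14 > 3 (shift), 11 > 3 (shift), 11 > 3 (shift), 8 > 3 (shift), reached front = 5 comparison(s) -> [3, 8, 11, 11, 14, 23]
Total comparisons: 1 + 2 + 2 + 3 + 5 = 13


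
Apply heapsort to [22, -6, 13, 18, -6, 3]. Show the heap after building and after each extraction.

Build heap: [22, 18, 13, -6, -6, 3]
Extract 22: [18, 3, 13, -6, -6, 22]
Extract 18: [13, 3, -6, -6, 18, 22]
Extract 13: [3, -6, -6, 13, 18, 22]
Extract 3: [-6, -6, 3, 13, 18, 22]
Extract -6: [-6, -6, 3, 13, 18, 22]


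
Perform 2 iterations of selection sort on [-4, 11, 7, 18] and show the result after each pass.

Pass 1: Select minimum -4 at index 0, swap -> [-4, 11, 7, 18]
Pass 2: Select minimum 7 at index 2, swap -> [-4, 7, 11, 18]


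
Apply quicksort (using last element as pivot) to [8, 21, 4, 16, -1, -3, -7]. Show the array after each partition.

Partition 1: pivot=-7 at index 0 -> [-7, 21, 4, 16, -1, -3, 8]
Partition 2: pivot=8 at index 4 -> [-7, 4, -1, -3, 8, 16, 21]
Partition 3: pivot=-3 at index 1 -> [-7, -3, -1, 4, 8, 16, 21]
Partition 4: pivot=4 at index 3 -> [-7, -3, -1, 4, 8, 16, 21]
Partition 5: pivot=21 at index 6 -> [-7, -3, -1, 4, 8, 16, 21]


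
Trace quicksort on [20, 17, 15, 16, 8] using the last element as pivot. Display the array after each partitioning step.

Partition 1: pivot=8 at index 0 -> [8, 17, 15, 16, 20]
Partition 2: pivot=20 at index 4 -> [8, 17, 15, 16, 20]
Partition 3: pivot=16 at index 2 -> [8, 15, 16, 17, 20]


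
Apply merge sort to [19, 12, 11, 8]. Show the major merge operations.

Divide and conquer:
  Merge [19] + [12] -> [12, 19]
  Merge [11] + [8] -> [8, 11]
  Merge [12, 19] + [8, 11] -> [8, 11, 12, 19]


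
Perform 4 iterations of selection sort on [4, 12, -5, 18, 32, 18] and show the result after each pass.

Pass 1: Select minimum -5 at index 2, swap -> [-5, 12, 4, 18, 32, 18]
Pass 2: Select minimum 4 at index 2, swap -> [-5, 4, 12, 18, 32, 18]
Pass 3: Select minimum 12 at index 2, swap -> [-5, 4, 12, 18, 32, 18]
Pass 4: Select minimum 18 at index 3, swap -> [-5, 4, 12, 18, 32, 18]


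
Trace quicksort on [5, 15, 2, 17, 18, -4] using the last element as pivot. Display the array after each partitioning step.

Partition 1: pivot=-4 at index 0 -> [-4, 15, 2, 17, 18, 5]
Partition 2: pivot=5 at index 2 -> [-4, 2, 5, 17, 18, 15]
Partition 3: pivot=15 at index 3 -> [-4, 2, 5, 15, 18, 17]
Partition 4: pivot=17 at index 4 -> [-4, 2, 5, 15, 17, 18]


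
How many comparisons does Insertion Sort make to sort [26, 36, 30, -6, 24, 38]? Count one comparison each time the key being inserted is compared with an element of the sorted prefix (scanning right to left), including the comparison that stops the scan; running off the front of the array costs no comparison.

Insert 36: 26 <= 36 (stop) = 1 comparison(s) -> [26, 36, 30, -6, 24, 38]
Insert 30: 36 > 30 (shift), 26 <= 30 (stop) = 2 comparison(s) -> [26, 30, 36, -6, 24, 38]
Insert -6: 36 > -6 (shift), 30 > -6 (shift), 26 > -6 (shift), reached front = 3 comparison(s) -> [-6, 26, 30, 36, 24, 38]
Insert 24: 36 > 24 (shift), 30 > 24 (shift), 26 > 24 (shift), -6 <= 24 (stop) = 4 comparison(s) -> [-6, 24, 26, 30, 36, 38]
Insert 38: 36 <= 38 (stop) = 1 comparison(s) -> [-6, 24, 26, 30, 36, 38]
Total comparisons: 1 + 2 + 3 + 4 + 1 = 11


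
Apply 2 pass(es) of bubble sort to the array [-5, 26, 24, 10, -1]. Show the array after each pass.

After pass 1: [-5, 24, 10, -1, 26] (3 swaps)
After pass 2: [-5, 10, -1, 24, 26] (2 swaps)
Total swaps: 5


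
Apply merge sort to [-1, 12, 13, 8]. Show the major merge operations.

Divide and conquer:
  Merge [-1] + [12] -> [-1, 12]
  Merge [13] + [8] -> [8, 13]
  Merge [-1, 12] + [8, 13] -> [-1, 8, 12, 13]


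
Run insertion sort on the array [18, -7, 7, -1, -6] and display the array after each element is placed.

First element 18 is already 'sorted'
Insert -7: shifted 1 elements -> [-7, 18, 7, -1, -6]
Insert 7: shifted 1 elements -> [-7, 7, 18, -1, -6]
Insert -1: shifted 2 elements -> [-7, -1, 7, 18, -6]
Insert -6: shifted 3 elements -> [-7, -6, -1, 7, 18]


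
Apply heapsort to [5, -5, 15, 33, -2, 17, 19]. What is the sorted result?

Build heap: [33, 5, 19, -5, -2, 17, 15]
Extract 33: [19, 5, 17, -5, -2, 15, 33]
Extract 19: [17, 5, 15, -5, -2, 19, 33]
Extract 17: [15, 5, -2, -5, 17, 19, 33]
Extract 15: [5, -5, -2, 15, 17, 19, 33]
Extract 5: [-2, -5, 5, 15, 17, 19, 33]
Extract -2: [-5, -2, 5, 15, 17, 19, 33]


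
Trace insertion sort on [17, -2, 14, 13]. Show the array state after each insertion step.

First element 17 is already 'sorted'
Insert -2: shifted 1 elements -> [-2, 17, 14, 13]
Insert 14: shifted 1 elements -> [-2, 14, 17, 13]
Insert 13: shifted 2 elements -> [-2, 13, 14, 17]


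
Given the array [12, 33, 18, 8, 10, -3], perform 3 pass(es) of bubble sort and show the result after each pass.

After pass 1: [12, 18, 8, 10, -3, 33] (4 swaps)
After pass 2: [12, 8, 10, -3, 18, 33] (3 swaps)
After pass 3: [8, 10, -3, 12, 18, 33] (3 swaps)
Total swaps: 10


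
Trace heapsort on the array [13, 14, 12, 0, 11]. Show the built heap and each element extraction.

Build heap: [14, 13, 12, 0, 11]
Extract 14: [13, 11, 12, 0, 14]
Extract 13: [12, 11, 0, 13, 14]
Extract 12: [11, 0, 12, 13, 14]
Extract 11: [0, 11, 12, 13, 14]


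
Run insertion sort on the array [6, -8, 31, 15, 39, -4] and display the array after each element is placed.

First element 6 is already 'sorted'
Insert -8: shifted 1 elements -> [-8, 6, 31, 15, 39, -4]
Insert 31: shifted 0 elements -> [-8, 6, 31, 15, 39, -4]
Insert 15: shifted 1 elements -> [-8, 6, 15, 31, 39, -4]
Insert 39: shifted 0 elements -> [-8, 6, 15, 31, 39, -4]
Insert -4: shifted 4 elements -> [-8, -4, 6, 15, 31, 39]


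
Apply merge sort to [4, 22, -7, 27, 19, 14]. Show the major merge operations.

Divide and conquer:
  Merge [22] + [-7] -> [-7, 22]
  Merge [4] + [-7, 22] -> [-7, 4, 22]
  Merge [19] + [14] -> [14, 19]
  Merge [27] + [14, 19] -> [14, 19, 27]
  Merge [-7, 4, 22] + [14, 19, 27] -> [-7, 4, 14, 19, 22, 27]


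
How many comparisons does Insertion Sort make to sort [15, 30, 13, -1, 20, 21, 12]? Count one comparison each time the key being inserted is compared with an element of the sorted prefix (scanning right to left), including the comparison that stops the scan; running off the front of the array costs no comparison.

Insert 30: 15 <= 30 (stop) = 1 comparison(s) -> [15, 30, 13, -1, 20, 21, 12]
Insert 13: 30 > 13 (shift), 15 > 13 (shift), reached front = 2 comparison(s) -> [13, 15, 30, -1, 20, 21, 12]
Insert -1: 30 > -1 (shift), 15 > -1 (shift), 13 > -1 (shift), reached front = 3 comparison(s) -> [-1, 13, 15, 30, 20, 21, 12]
Insert 20: 30 > 20 (shift), 15 <= 20 (stop) = 2 comparison(s) -> [-1, 13, 15, 20, 30, 21, 12]
Insert 21: 30 > 21 (shift), 20 <= 21 (stop) = 2 comparison(s) -> [-1, 13, 15, 20, 21, 30, 12]
Insert 12: 30 > 12 (shift), 21 > 12 (shift), 20 > 12 (shift), 15 > 12 (shift), 13 > 12 (shift), -1 <= 12 (stop) = 6 comparison(s) -> [-1, 12, 13, 15, 20, 21, 30]
Total comparisons: 1 + 2 + 3 + 2 + 2 + 6 = 16


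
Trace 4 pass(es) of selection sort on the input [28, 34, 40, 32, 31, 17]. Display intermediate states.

Pass 1: Select minimum 17 at index 5, swap -> [17, 34, 40, 32, 31, 28]
Pass 2: Select minimum 28 at index 5, swap -> [17, 28, 40, 32, 31, 34]
Pass 3: Select minimum 31 at index 4, swap -> [17, 28, 31, 32, 40, 34]
Pass 4: Select minimum 32 at index 3, swap -> [17, 28, 31, 32, 40, 34]


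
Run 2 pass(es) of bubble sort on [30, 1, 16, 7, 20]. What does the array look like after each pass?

After pass 1: [1, 16, 7, 20, 30] (4 swaps)
After pass 2: [1, 7, 16, 20, 30] (1 swaps)
Total swaps: 5


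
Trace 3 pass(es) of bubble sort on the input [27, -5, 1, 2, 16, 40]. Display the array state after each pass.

After pass 1: [-5, 1, 2, 16, 27, 40] (4 swaps)
After pass 2: [-5, 1, 2, 16, 27, 40] (0 swaps)
After pass 3: [-5, 1, 2, 16, 27, 40] (0 swaps)
Total swaps: 4


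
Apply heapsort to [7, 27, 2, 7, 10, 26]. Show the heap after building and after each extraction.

Build heap: [27, 10, 26, 7, 7, 2]
Extract 27: [26, 10, 2, 7, 7, 27]
Extract 26: [10, 7, 2, 7, 26, 27]
Extract 10: [7, 7, 2, 10, 26, 27]
Extract 7: [7, 2, 7, 10, 26, 27]
Extract 7: [2, 7, 7, 10, 26, 27]


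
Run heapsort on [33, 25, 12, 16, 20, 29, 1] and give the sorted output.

Build heap: [33, 25, 29, 16, 20, 12, 1]
Extract 33: [29, 25, 12, 16, 20, 1, 33]
Extract 29: [25, 20, 12, 16, 1, 29, 33]
Extract 25: [20, 16, 12, 1, 25, 29, 33]
Extract 20: [16, 1, 12, 20, 25, 29, 33]
Extract 16: [12, 1, 16, 20, 25, 29, 33]
Extract 12: [1, 12, 16, 20, 25, 29, 33]


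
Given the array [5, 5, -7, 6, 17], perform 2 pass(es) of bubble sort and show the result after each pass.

After pass 1: [5, -7, 5, 6, 17] (1 swaps)
After pass 2: [-7, 5, 5, 6, 17] (1 swaps)
Total swaps: 2


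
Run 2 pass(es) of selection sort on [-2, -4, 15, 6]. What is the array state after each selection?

Pass 1: Select minimum -4 at index 1, swap -> [-4, -2, 15, 6]
Pass 2: Select minimum -2 at index 1, swap -> [-4, -2, 15, 6]


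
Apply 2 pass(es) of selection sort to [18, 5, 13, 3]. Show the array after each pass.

Pass 1: Select minimum 3 at index 3, swap -> [3, 5, 13, 18]
Pass 2: Select minimum 5 at index 1, swap -> [3, 5, 13, 18]


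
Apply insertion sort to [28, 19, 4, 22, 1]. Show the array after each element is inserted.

First element 28 is already 'sorted'
Insert 19: shifted 1 elements -> [19, 28, 4, 22, 1]
Insert 4: shifted 2 elements -> [4, 19, 28, 22, 1]
Insert 22: shifted 1 elements -> [4, 19, 22, 28, 1]
Insert 1: shifted 4 elements -> [1, 4, 19, 22, 28]


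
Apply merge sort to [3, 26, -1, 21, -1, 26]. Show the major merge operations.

Divide and conquer:
  Merge [26] + [-1] -> [-1, 26]
  Merge [3] + [-1, 26] -> [-1, 3, 26]
  Merge [-1] + [26] -> [-1, 26]
  Merge [21] + [-1, 26] -> [-1, 21, 26]
  Merge [-1, 3, 26] + [-1, 21, 26] -> [-1, -1, 3, 21, 26, 26]


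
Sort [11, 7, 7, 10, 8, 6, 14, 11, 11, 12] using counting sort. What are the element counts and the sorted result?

Count array: [0, 0, 0, 0, 0, 0, 1, 2, 1, 0, 1, 3, 1, 0, 1]
(count[i] = number of elements equal to i)
Cumulative count: [0, 0, 0, 0, 0, 0, 1, 3, 4, 4, 5, 8, 9, 9, 10]
Sorted: [6, 7, 7, 8, 10, 11, 11, 11, 12, 14]


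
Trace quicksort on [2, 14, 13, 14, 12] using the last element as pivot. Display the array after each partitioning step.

Partition 1: pivot=12 at index 1 -> [2, 12, 13, 14, 14]
Partition 2: pivot=14 at index 4 -> [2, 12, 13, 14, 14]
Partition 3: pivot=14 at index 3 -> [2, 12, 13, 14, 14]


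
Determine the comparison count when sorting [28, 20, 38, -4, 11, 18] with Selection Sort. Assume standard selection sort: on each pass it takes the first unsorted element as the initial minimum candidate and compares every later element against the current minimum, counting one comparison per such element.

Pass 1: scan indices 1..5 for the minimum = 5 comparison(s); min is -4, place at index 0 -> [-4, 20, 38, 28, 11, 18]
Pass 2: scan indices 2..5 for the minimum = 4 comparison(s); min is 11, place at index 1 -> [-4, 11, 38, 28, 20, 18]
Pass 3: scan indices 3..5 for the minimum = 3 comparison(s); min is 18, place at index 2 -> [-4, 11, 18, 28, 20, 38]
Pass 4: scan indices 4..5 for the minimum = 2 comparison(s); min is 20, place at index 3 -> [-4, 11, 18, 20, 28, 38]
Pass 5: scan indices 5..5 for the minimum = 1 comparison(s); min is 28, place at index 4 -> [-4, 11, 18, 20, 28, 38]
Selection sort always scans the whole unsorted suffix, so the count is (n-1) + (n-2) + ... + 1 = n(n-1)/2 = 6*5/2 = 15 regardless of the input order.
Total comparisons: 5 + 4 + 3 + 2 + 1 = 15


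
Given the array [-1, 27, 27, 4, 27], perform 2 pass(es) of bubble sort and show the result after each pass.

After pass 1: [-1, 27, 4, 27, 27] (1 swaps)
After pass 2: [-1, 4, 27, 27, 27] (1 swaps)
Total swaps: 2


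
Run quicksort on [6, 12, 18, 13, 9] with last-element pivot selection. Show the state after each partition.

Partition 1: pivot=9 at index 1 -> [6, 9, 18, 13, 12]
Partition 2: pivot=12 at index 2 -> [6, 9, 12, 13, 18]
Partition 3: pivot=18 at index 4 -> [6, 9, 12, 13, 18]


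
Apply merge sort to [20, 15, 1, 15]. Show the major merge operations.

Divide and conquer:
  Merge [20] + [15] -> [15, 20]
  Merge [1] + [15] -> [1, 15]
  Merge [15, 20] + [1, 15] -> [1, 15, 15, 20]


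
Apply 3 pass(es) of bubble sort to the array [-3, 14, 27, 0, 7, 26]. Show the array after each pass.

After pass 1: [-3, 14, 0, 7, 26, 27] (3 swaps)
After pass 2: [-3, 0, 7, 14, 26, 27] (2 swaps)
After pass 3: [-3, 0, 7, 14, 26, 27] (0 swaps)
Total swaps: 5


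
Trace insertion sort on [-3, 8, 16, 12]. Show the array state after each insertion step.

First element -3 is already 'sorted'
Insert 8: shifted 0 elements -> [-3, 8, 16, 12]
Insert 16: shifted 0 elements -> [-3, 8, 16, 12]
Insert 12: shifted 1 elements -> [-3, 8, 12, 16]


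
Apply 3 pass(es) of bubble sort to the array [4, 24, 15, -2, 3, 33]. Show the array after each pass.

After pass 1: [4, 15, -2, 3, 24, 33] (3 swaps)
After pass 2: [4, -2, 3, 15, 24, 33] (2 swaps)
After pass 3: [-2, 3, 4, 15, 24, 33] (2 swaps)
Total swaps: 7


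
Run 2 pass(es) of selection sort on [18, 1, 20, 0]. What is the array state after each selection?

Pass 1: Select minimum 0 at index 3, swap -> [0, 1, 20, 18]
Pass 2: Select minimum 1 at index 1, swap -> [0, 1, 20, 18]


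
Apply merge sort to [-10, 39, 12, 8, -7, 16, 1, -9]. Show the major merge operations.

Divide and conquer:
  Merge [-10] + [39] -> [-10, 39]
  Merge [12] + [8] -> [8, 12]
  Merge [-10, 39] + [8, 12] -> [-10, 8, 12, 39]
  Merge [-7] + [16] -> [-7, 16]
  Merge [1] + [-9] -> [-9, 1]
  Merge [-7, 16] + [-9, 1] -> [-9, -7, 1, 16]
  Merge [-10, 8, 12, 39] + [-9, -7, 1, 16] -> [-10, -9, -7, 1, 8, 12, 16, 39]


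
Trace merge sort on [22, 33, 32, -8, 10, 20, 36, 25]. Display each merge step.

Divide and conquer:
  Merge [22] + [33] -> [22, 33]
  Merge [32] + [-8] -> [-8, 32]
  Merge [22, 33] + [-8, 32] -> [-8, 22, 32, 33]
  Merge [10] + [20] -> [10, 20]
  Merge [36] + [25] -> [25, 36]
  Merge [10, 20] + [25, 36] -> [10, 20, 25, 36]
  Merge [-8, 22, 32, 33] + [10, 20, 25, 36] -> [-8, 10, 20, 22, 25, 32, 33, 36]


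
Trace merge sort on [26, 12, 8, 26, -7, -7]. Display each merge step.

Divide and conquer:
  Merge [12] + [8] -> [8, 12]
  Merge [26] + [8, 12] -> [8, 12, 26]
  Merge [-7] + [-7] -> [-7, -7]
  Merge [26] + [-7, -7] -> [-7, -7, 26]
  Merge [8, 12, 26] + [-7, -7, 26] -> [-7, -7, 8, 12, 26, 26]


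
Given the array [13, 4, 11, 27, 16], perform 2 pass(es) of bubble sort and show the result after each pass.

After pass 1: [4, 11, 13, 16, 27] (3 swaps)
After pass 2: [4, 11, 13, 16, 27] (0 swaps)
Total swaps: 3


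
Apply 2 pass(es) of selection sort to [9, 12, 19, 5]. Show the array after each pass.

Pass 1: Select minimum 5 at index 3, swap -> [5, 12, 19, 9]
Pass 2: Select minimum 9 at index 3, swap -> [5, 9, 19, 12]


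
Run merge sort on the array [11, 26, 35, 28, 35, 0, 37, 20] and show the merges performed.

Divide and conquer:
  Merge [11] + [26] -> [11, 26]
  Merge [35] + [28] -> [28, 35]
  Merge [11, 26] + [28, 35] -> [11, 26, 28, 35]
  Merge [35] + [0] -> [0, 35]
  Merge [37] + [20] -> [20, 37]
  Merge [0, 35] + [20, 37] -> [0, 20, 35, 37]
  Merge [11, 26, 28, 35] + [0, 20, 35, 37] -> [0, 11, 20, 26, 28, 35, 35, 37]


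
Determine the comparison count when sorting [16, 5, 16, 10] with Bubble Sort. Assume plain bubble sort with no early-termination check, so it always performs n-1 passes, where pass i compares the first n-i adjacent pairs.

Pass 1: compare adjacent pairs (0,1)..(2,3) = 3 comparison(s), 2 swap(s) -> [5, 16, 10, 16]
Pass 2: compare adjacent pairs (0,1)..(1,2) = 2 comparison(s), 1 swap(s) -> [5, 10, 16, 16]
Pass 3: compare adjacent pairs (0,1)..(0,1) = 1 comparison(s), 0 swap(s) -> [5, 10, 16, 16]
Total comparisons: 3 + 2 + 1 = 6


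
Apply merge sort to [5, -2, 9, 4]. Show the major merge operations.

Divide and conquer:
  Merge [5] + [-2] -> [-2, 5]
  Merge [9] + [4] -> [4, 9]
  Merge [-2, 5] + [4, 9] -> [-2, 4, 5, 9]


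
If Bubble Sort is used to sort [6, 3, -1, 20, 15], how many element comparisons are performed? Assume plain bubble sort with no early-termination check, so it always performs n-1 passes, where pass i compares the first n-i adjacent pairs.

Pass 1: compare adjacent pairs (0,1)..(3,4) = 4 comparison(s), 3 swap(s) -> [3, -1, 6, 15, 20]
Pass 2: compare adjacent pairs (0,1)..(2,3) = 3 comparison(s), 1 swap(s) -> [-1, 3, 6, 15, 20]
Pass 3: compare adjacent pairs (0,1)..(1,2) = 2 comparison(s), 0 swap(s) -> [-1, 3, 6, 15, 20]
Pass 4: compare adjacent pairs (0,1)..(0,1) = 1 comparison(s), 0 swap(s) -> [-1, 3, 6, 15, 20]
Total comparisons: 4 + 3 + 2 + 1 = 10


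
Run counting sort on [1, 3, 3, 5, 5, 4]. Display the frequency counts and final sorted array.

Count array: [0, 1, 0, 2, 1, 2]
(count[i] = number of elements equal to i)
Cumulative count: [0, 1, 1, 3, 4, 6]
Sorted: [1, 3, 3, 4, 5, 5]


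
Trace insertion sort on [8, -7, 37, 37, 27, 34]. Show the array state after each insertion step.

First element 8 is already 'sorted'
Insert -7: shifted 1 elements -> [-7, 8, 37, 37, 27, 34]
Insert 37: shifted 0 elements -> [-7, 8, 37, 37, 27, 34]
Insert 37: shifted 0 elements -> [-7, 8, 37, 37, 27, 34]
Insert 27: shifted 2 elements -> [-7, 8, 27, 37, 37, 34]
Insert 34: shifted 2 elements -> [-7, 8, 27, 34, 37, 37]


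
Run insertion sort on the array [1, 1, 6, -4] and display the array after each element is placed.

First element 1 is already 'sorted'
Insert 1: shifted 0 elements -> [1, 1, 6, -4]
Insert 6: shifted 0 elements -> [1, 1, 6, -4]
Insert -4: shifted 3 elements -> [-4, 1, 1, 6]


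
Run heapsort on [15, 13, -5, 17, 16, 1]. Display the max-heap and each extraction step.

Build heap: [17, 16, 1, 13, 15, -5]
Extract 17: [16, 15, 1, 13, -5, 17]
Extract 16: [15, 13, 1, -5, 16, 17]
Extract 15: [13, -5, 1, 15, 16, 17]
Extract 13: [1, -5, 13, 15, 16, 17]
Extract 1: [-5, 1, 13, 15, 16, 17]


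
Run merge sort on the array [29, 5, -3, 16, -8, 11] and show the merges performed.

Divide and conquer:
  Merge [5] + [-3] -> [-3, 5]
  Merge [29] + [-3, 5] -> [-3, 5, 29]
  Merge [-8] + [11] -> [-8, 11]
  Merge [16] + [-8, 11] -> [-8, 11, 16]
  Merge [-3, 5, 29] + [-8, 11, 16] -> [-8, -3, 5, 11, 16, 29]


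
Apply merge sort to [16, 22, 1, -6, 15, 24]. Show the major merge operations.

Divide and conquer:
  Merge [22] + [1] -> [1, 22]
  Merge [16] + [1, 22] -> [1, 16, 22]
  Merge [15] + [24] -> [15, 24]
  Merge [-6] + [15, 24] -> [-6, 15, 24]
  Merge [1, 16, 22] + [-6, 15, 24] -> [-6, 1, 15, 16, 22, 24]


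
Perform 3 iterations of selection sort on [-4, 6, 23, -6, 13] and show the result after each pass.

Pass 1: Select minimum -6 at index 3, swap -> [-6, 6, 23, -4, 13]
Pass 2: Select minimum -4 at index 3, swap -> [-6, -4, 23, 6, 13]
Pass 3: Select minimum 6 at index 3, swap -> [-6, -4, 6, 23, 13]


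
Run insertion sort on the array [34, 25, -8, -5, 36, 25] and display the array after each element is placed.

First element 34 is already 'sorted'
Insert 25: shifted 1 elements -> [25, 34, -8, -5, 36, 25]
Insert -8: shifted 2 elements -> [-8, 25, 34, -5, 36, 25]
Insert -5: shifted 2 elements -> [-8, -5, 25, 34, 36, 25]
Insert 36: shifted 0 elements -> [-8, -5, 25, 34, 36, 25]
Insert 25: shifted 2 elements -> [-8, -5, 25, 25, 34, 36]


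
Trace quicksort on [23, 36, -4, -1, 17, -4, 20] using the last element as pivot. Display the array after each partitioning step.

Partition 1: pivot=20 at index 4 -> [-4, -1, 17, -4, 20, 36, 23]
Partition 2: pivot=-4 at index 1 -> [-4, -4, 17, -1, 20, 36, 23]
Partition 3: pivot=-1 at index 2 -> [-4, -4, -1, 17, 20, 36, 23]
Partition 4: pivot=23 at index 5 -> [-4, -4, -1, 17, 20, 23, 36]


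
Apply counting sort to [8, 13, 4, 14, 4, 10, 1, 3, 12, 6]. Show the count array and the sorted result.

Count array: [0, 1, 0, 1, 2, 0, 1, 0, 1, 0, 1, 0, 1, 1, 1]
(count[i] = number of elements equal to i)
Cumulative count: [0, 1, 1, 2, 4, 4, 5, 5, 6, 6, 7, 7, 8, 9, 10]
Sorted: [1, 3, 4, 4, 6, 8, 10, 12, 13, 14]


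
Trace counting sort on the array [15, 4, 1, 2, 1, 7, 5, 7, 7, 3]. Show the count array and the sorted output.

Count array: [0, 2, 1, 1, 1, 1, 0, 3, 0, 0, 0, 0, 0, 0, 0, 1]
(count[i] = number of elements equal to i)
Cumulative count: [0, 2, 3, 4, 5, 6, 6, 9, 9, 9, 9, 9, 9, 9, 9, 10]
Sorted: [1, 1, 2, 3, 4, 5, 7, 7, 7, 15]


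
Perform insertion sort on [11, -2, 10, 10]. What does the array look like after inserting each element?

First element 11 is already 'sorted'
Insert -2: shifted 1 elements -> [-2, 11, 10, 10]
Insert 10: shifted 1 elements -> [-2, 10, 11, 10]
Insert 10: shifted 1 elements -> [-2, 10, 10, 11]


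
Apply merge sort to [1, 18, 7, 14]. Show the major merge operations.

Divide and conquer:
  Merge [1] + [18] -> [1, 18]
  Merge [7] + [14] -> [7, 14]
  Merge [1, 18] + [7, 14] -> [1, 7, 14, 18]


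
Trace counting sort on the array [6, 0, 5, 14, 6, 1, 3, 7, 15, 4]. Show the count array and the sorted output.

Count array: [1, 1, 0, 1, 1, 1, 2, 1, 0, 0, 0, 0, 0, 0, 1, 1]
(count[i] = number of elements equal to i)
Cumulative count: [1, 2, 2, 3, 4, 5, 7, 8, 8, 8, 8, 8, 8, 8, 9, 10]
Sorted: [0, 1, 3, 4, 5, 6, 6, 7, 14, 15]


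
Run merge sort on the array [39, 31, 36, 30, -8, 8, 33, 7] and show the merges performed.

Divide and conquer:
  Merge [39] + [31] -> [31, 39]
  Merge [36] + [30] -> [30, 36]
  Merge [31, 39] + [30, 36] -> [30, 31, 36, 39]
  Merge [-8] + [8] -> [-8, 8]
  Merge [33] + [7] -> [7, 33]
  Merge [-8, 8] + [7, 33] -> [-8, 7, 8, 33]
  Merge [30, 31, 36, 39] + [-8, 7, 8, 33] -> [-8, 7, 8, 30, 31, 33, 36, 39]


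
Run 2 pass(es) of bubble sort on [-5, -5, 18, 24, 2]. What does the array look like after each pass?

After pass 1: [-5, -5, 18, 2, 24] (1 swaps)
After pass 2: [-5, -5, 2, 18, 24] (1 swaps)
Total swaps: 2


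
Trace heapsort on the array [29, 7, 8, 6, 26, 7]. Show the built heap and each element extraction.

Build heap: [29, 26, 8, 6, 7, 7]
Extract 29: [26, 7, 8, 6, 7, 29]
Extract 26: [8, 7, 7, 6, 26, 29]
Extract 8: [7, 6, 7, 8, 26, 29]
Extract 7: [7, 6, 7, 8, 26, 29]
Extract 7: [6, 7, 7, 8, 26, 29]


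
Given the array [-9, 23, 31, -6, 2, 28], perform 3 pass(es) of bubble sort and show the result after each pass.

After pass 1: [-9, 23, -6, 2, 28, 31] (3 swaps)
After pass 2: [-9, -6, 2, 23, 28, 31] (2 swaps)
After pass 3: [-9, -6, 2, 23, 28, 31] (0 swaps)
Total swaps: 5


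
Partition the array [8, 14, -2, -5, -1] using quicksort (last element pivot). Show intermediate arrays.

Partition 1: pivot=-1 at index 2 -> [-2, -5, -1, 14, 8]
Partition 2: pivot=-5 at index 0 -> [-5, -2, -1, 14, 8]
Partition 3: pivot=8 at index 3 -> [-5, -2, -1, 8, 14]


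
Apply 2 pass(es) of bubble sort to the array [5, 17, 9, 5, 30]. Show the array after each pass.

After pass 1: [5, 9, 5, 17, 30] (2 swaps)
After pass 2: [5, 5, 9, 17, 30] (1 swaps)
Total swaps: 3


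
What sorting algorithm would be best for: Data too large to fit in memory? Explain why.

Best choice: External merge sort
Reason: Minimizes disk I/O by sequential reads/writes


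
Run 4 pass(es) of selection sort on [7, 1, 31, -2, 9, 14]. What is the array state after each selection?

Pass 1: Select minimum -2 at index 3, swap -> [-2, 1, 31, 7, 9, 14]
Pass 2: Select minimum 1 at index 1, swap -> [-2, 1, 31, 7, 9, 14]
Pass 3: Select minimum 7 at index 3, swap -> [-2, 1, 7, 31, 9, 14]
Pass 4: Select minimum 9 at index 4, swap -> [-2, 1, 7, 9, 31, 14]


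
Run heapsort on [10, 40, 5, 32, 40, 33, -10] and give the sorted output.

Build heap: [40, 40, 33, 32, 10, 5, -10]
Extract 40: [40, 32, 33, -10, 10, 5, 40]
Extract 40: [33, 32, 5, -10, 10, 40, 40]
Extract 33: [32, 10, 5, -10, 33, 40, 40]
Extract 32: [10, -10, 5, 32, 33, 40, 40]
Extract 10: [5, -10, 10, 32, 33, 40, 40]
Extract 5: [-10, 5, 10, 32, 33, 40, 40]


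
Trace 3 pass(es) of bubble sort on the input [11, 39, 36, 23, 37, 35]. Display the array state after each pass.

After pass 1: [11, 36, 23, 37, 35, 39] (4 swaps)
After pass 2: [11, 23, 36, 35, 37, 39] (2 swaps)
After pass 3: [11, 23, 35, 36, 37, 39] (1 swaps)
Total swaps: 7


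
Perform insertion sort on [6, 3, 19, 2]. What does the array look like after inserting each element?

First element 6 is already 'sorted'
Insert 3: shifted 1 elements -> [3, 6, 19, 2]
Insert 19: shifted 0 elements -> [3, 6, 19, 2]
Insert 2: shifted 3 elements -> [2, 3, 6, 19]


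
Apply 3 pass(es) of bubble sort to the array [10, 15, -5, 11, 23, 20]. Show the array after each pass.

After pass 1: [10, -5, 11, 15, 20, 23] (3 swaps)
After pass 2: [-5, 10, 11, 15, 20, 23] (1 swaps)
After pass 3: [-5, 10, 11, 15, 20, 23] (0 swaps)
Total swaps: 4


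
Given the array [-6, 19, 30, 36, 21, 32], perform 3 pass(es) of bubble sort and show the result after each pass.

After pass 1: [-6, 19, 30, 21, 32, 36] (2 swaps)
After pass 2: [-6, 19, 21, 30, 32, 36] (1 swaps)
After pass 3: [-6, 19, 21, 30, 32, 36] (0 swaps)
Total swaps: 3


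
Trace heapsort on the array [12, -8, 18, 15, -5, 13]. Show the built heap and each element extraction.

Build heap: [18, 15, 13, -8, -5, 12]
Extract 18: [15, 12, 13, -8, -5, 18]
Extract 15: [13, 12, -5, -8, 15, 18]
Extract 13: [12, -8, -5, 13, 15, 18]
Extract 12: [-5, -8, 12, 13, 15, 18]
Extract -5: [-8, -5, 12, 13, 15, 18]


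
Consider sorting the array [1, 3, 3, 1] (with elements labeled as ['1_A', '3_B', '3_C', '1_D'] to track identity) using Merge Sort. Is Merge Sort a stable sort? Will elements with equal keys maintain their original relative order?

Trace Merge Sort on the labeled array (the key is the number; the letter only tracks identity):
  Merge [1_A] + [3_B] -> [1_A, 3_B]
  Merge [3_C] + [1_D] -> [1_D, 3_C]
  Merge [1_A, 3_B] + [1_D, 3_C] -> [1_A, 1_D, 3_B, 3_C]
Final order: [1_A, 1_D, 3_B, 3_C]
Equal keys:
  value 1: originally 1_A, 1_D; after sorting 1_A, 1_D -> order preserved
  value 3: originally 3_B, 3_C; after sorting 3_B, 3_C -> order preserved
All equal keys kept their original relative order. Merge Sort is stable: when the heads of the two halves are equal the merge takes from the left half first.
Answer: Stable


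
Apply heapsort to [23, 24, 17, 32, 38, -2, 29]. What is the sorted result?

Build heap: [38, 32, 29, 23, 24, -2, 17]
Extract 38: [32, 24, 29, 23, 17, -2, 38]
Extract 32: [29, 24, -2, 23, 17, 32, 38]
Extract 29: [24, 23, -2, 17, 29, 32, 38]
Extract 24: [23, 17, -2, 24, 29, 32, 38]
Extract 23: [17, -2, 23, 24, 29, 32, 38]
Extract 17: [-2, 17, 23, 24, 29, 32, 38]


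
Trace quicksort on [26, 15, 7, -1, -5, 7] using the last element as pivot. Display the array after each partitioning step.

Partition 1: pivot=7 at index 3 -> [7, -1, -5, 7, 26, 15]
Partition 2: pivot=-5 at index 0 -> [-5, -1, 7, 7, 26, 15]
Partition 3: pivot=7 at index 2 -> [-5, -1, 7, 7, 26, 15]
Partition 4: pivot=15 at index 4 -> [-5, -1, 7, 7, 15, 26]
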